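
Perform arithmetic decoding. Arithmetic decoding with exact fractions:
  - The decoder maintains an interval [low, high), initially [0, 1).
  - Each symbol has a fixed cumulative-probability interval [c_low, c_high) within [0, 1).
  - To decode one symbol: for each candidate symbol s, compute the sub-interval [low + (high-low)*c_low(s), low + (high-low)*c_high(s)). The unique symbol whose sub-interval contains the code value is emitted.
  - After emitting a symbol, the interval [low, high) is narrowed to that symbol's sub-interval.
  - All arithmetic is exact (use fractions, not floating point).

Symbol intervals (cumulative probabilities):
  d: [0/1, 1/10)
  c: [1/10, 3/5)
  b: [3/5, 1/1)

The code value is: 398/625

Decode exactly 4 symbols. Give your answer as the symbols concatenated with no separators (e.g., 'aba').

Step 1: interval [0/1, 1/1), width = 1/1 - 0/1 = 1/1
  'd': [0/1 + 1/1*0/1, 0/1 + 1/1*1/10) = [0/1, 1/10)
  'c': [0/1 + 1/1*1/10, 0/1 + 1/1*3/5) = [1/10, 3/5)
  'b': [0/1 + 1/1*3/5, 0/1 + 1/1*1/1) = [3/5, 1/1) <- contains code 398/625
  emit 'b', narrow to [3/5, 1/1)
Step 2: interval [3/5, 1/1), width = 1/1 - 3/5 = 2/5
  'd': [3/5 + 2/5*0/1, 3/5 + 2/5*1/10) = [3/5, 16/25) <- contains code 398/625
  'c': [3/5 + 2/5*1/10, 3/5 + 2/5*3/5) = [16/25, 21/25)
  'b': [3/5 + 2/5*3/5, 3/5 + 2/5*1/1) = [21/25, 1/1)
  emit 'd', narrow to [3/5, 16/25)
Step 3: interval [3/5, 16/25), width = 16/25 - 3/5 = 1/25
  'd': [3/5 + 1/25*0/1, 3/5 + 1/25*1/10) = [3/5, 151/250)
  'c': [3/5 + 1/25*1/10, 3/5 + 1/25*3/5) = [151/250, 78/125)
  'b': [3/5 + 1/25*3/5, 3/5 + 1/25*1/1) = [78/125, 16/25) <- contains code 398/625
  emit 'b', narrow to [78/125, 16/25)
Step 4: interval [78/125, 16/25), width = 16/25 - 78/125 = 2/125
  'd': [78/125 + 2/125*0/1, 78/125 + 2/125*1/10) = [78/125, 391/625)
  'c': [78/125 + 2/125*1/10, 78/125 + 2/125*3/5) = [391/625, 396/625)
  'b': [78/125 + 2/125*3/5, 78/125 + 2/125*1/1) = [396/625, 16/25) <- contains code 398/625
  emit 'b', narrow to [396/625, 16/25)

Answer: bdbb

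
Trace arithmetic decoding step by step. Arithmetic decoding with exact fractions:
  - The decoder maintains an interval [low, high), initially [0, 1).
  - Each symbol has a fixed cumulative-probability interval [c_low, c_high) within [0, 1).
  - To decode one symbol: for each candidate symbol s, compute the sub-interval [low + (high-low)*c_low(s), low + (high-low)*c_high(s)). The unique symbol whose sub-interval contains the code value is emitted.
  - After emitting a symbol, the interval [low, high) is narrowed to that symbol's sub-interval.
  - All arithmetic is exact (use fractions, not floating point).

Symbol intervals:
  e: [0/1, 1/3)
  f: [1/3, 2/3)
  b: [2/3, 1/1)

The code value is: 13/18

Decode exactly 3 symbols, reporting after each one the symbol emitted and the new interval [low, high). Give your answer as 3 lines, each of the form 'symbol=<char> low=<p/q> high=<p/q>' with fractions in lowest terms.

Step 1: interval [0/1, 1/1), width = 1/1 - 0/1 = 1/1
  'e': [0/1 + 1/1*0/1, 0/1 + 1/1*1/3) = [0/1, 1/3)
  'f': [0/1 + 1/1*1/3, 0/1 + 1/1*2/3) = [1/3, 2/3)
  'b': [0/1 + 1/1*2/3, 0/1 + 1/1*1/1) = [2/3, 1/1) <- contains code 13/18
  emit 'b', narrow to [2/3, 1/1)
Step 2: interval [2/3, 1/1), width = 1/1 - 2/3 = 1/3
  'e': [2/3 + 1/3*0/1, 2/3 + 1/3*1/3) = [2/3, 7/9) <- contains code 13/18
  'f': [2/3 + 1/3*1/3, 2/3 + 1/3*2/3) = [7/9, 8/9)
  'b': [2/3 + 1/3*2/3, 2/3 + 1/3*1/1) = [8/9, 1/1)
  emit 'e', narrow to [2/3, 7/9)
Step 3: interval [2/3, 7/9), width = 7/9 - 2/3 = 1/9
  'e': [2/3 + 1/9*0/1, 2/3 + 1/9*1/3) = [2/3, 19/27)
  'f': [2/3 + 1/9*1/3, 2/3 + 1/9*2/3) = [19/27, 20/27) <- contains code 13/18
  'b': [2/3 + 1/9*2/3, 2/3 + 1/9*1/1) = [20/27, 7/9)
  emit 'f', narrow to [19/27, 20/27)

Answer: symbol=b low=2/3 high=1/1
symbol=e low=2/3 high=7/9
symbol=f low=19/27 high=20/27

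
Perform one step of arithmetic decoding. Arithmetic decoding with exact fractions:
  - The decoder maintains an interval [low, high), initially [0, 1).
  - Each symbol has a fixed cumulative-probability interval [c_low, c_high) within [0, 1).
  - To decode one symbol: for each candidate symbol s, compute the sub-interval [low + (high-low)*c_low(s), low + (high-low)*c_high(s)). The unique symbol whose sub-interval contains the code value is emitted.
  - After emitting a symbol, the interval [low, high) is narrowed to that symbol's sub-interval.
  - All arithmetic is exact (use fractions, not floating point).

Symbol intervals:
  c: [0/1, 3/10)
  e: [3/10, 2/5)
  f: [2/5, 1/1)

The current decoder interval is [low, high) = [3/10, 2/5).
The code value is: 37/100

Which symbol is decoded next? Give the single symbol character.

Interval width = high − low = 2/5 − 3/10 = 1/10
Scaled code = (code − low) / width = (37/100 − 3/10) / 1/10 = 7/10
  c: [0/1, 3/10) 
  e: [3/10, 2/5) 
  f: [2/5, 1/1) ← scaled code falls here ✓

Answer: f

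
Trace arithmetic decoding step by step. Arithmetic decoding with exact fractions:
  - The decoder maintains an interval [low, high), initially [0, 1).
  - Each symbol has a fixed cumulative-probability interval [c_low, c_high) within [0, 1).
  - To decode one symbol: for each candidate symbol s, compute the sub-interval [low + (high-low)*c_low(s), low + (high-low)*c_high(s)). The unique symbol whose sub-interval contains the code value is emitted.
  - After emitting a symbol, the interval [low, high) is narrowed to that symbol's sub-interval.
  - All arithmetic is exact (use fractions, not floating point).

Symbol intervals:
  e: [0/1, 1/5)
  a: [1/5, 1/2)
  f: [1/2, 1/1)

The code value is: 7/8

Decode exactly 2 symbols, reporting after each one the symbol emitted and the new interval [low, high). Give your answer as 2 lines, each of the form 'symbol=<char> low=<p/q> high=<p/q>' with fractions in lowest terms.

Step 1: interval [0/1, 1/1), width = 1/1 - 0/1 = 1/1
  'e': [0/1 + 1/1*0/1, 0/1 + 1/1*1/5) = [0/1, 1/5)
  'a': [0/1 + 1/1*1/5, 0/1 + 1/1*1/2) = [1/5, 1/2)
  'f': [0/1 + 1/1*1/2, 0/1 + 1/1*1/1) = [1/2, 1/1) <- contains code 7/8
  emit 'f', narrow to [1/2, 1/1)
Step 2: interval [1/2, 1/1), width = 1/1 - 1/2 = 1/2
  'e': [1/2 + 1/2*0/1, 1/2 + 1/2*1/5) = [1/2, 3/5)
  'a': [1/2 + 1/2*1/5, 1/2 + 1/2*1/2) = [3/5, 3/4)
  'f': [1/2 + 1/2*1/2, 1/2 + 1/2*1/1) = [3/4, 1/1) <- contains code 7/8
  emit 'f', narrow to [3/4, 1/1)

Answer: symbol=f low=1/2 high=1/1
symbol=f low=3/4 high=1/1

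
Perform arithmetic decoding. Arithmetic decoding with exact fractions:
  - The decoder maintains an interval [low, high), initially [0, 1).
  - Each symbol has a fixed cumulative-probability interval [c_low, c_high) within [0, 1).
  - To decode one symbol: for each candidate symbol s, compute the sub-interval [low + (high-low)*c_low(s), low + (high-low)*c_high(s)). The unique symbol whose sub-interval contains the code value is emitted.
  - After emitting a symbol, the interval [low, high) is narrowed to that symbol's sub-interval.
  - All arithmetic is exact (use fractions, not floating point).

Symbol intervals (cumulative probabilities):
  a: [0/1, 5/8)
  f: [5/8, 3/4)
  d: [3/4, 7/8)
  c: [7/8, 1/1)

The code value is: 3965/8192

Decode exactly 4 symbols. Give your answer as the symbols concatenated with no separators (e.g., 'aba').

Step 1: interval [0/1, 1/1), width = 1/1 - 0/1 = 1/1
  'a': [0/1 + 1/1*0/1, 0/1 + 1/1*5/8) = [0/1, 5/8) <- contains code 3965/8192
  'f': [0/1 + 1/1*5/8, 0/1 + 1/1*3/4) = [5/8, 3/4)
  'd': [0/1 + 1/1*3/4, 0/1 + 1/1*7/8) = [3/4, 7/8)
  'c': [0/1 + 1/1*7/8, 0/1 + 1/1*1/1) = [7/8, 1/1)
  emit 'a', narrow to [0/1, 5/8)
Step 2: interval [0/1, 5/8), width = 5/8 - 0/1 = 5/8
  'a': [0/1 + 5/8*0/1, 0/1 + 5/8*5/8) = [0/1, 25/64)
  'f': [0/1 + 5/8*5/8, 0/1 + 5/8*3/4) = [25/64, 15/32)
  'd': [0/1 + 5/8*3/4, 0/1 + 5/8*7/8) = [15/32, 35/64) <- contains code 3965/8192
  'c': [0/1 + 5/8*7/8, 0/1 + 5/8*1/1) = [35/64, 5/8)
  emit 'd', narrow to [15/32, 35/64)
Step 3: interval [15/32, 35/64), width = 35/64 - 15/32 = 5/64
  'a': [15/32 + 5/64*0/1, 15/32 + 5/64*5/8) = [15/32, 265/512) <- contains code 3965/8192
  'f': [15/32 + 5/64*5/8, 15/32 + 5/64*3/4) = [265/512, 135/256)
  'd': [15/32 + 5/64*3/4, 15/32 + 5/64*7/8) = [135/256, 275/512)
  'c': [15/32 + 5/64*7/8, 15/32 + 5/64*1/1) = [275/512, 35/64)
  emit 'a', narrow to [15/32, 265/512)
Step 4: interval [15/32, 265/512), width = 265/512 - 15/32 = 25/512
  'a': [15/32 + 25/512*0/1, 15/32 + 25/512*5/8) = [15/32, 2045/4096) <- contains code 3965/8192
  'f': [15/32 + 25/512*5/8, 15/32 + 25/512*3/4) = [2045/4096, 1035/2048)
  'd': [15/32 + 25/512*3/4, 15/32 + 25/512*7/8) = [1035/2048, 2095/4096)
  'c': [15/32 + 25/512*7/8, 15/32 + 25/512*1/1) = [2095/4096, 265/512)
  emit 'a', narrow to [15/32, 2045/4096)

Answer: adaa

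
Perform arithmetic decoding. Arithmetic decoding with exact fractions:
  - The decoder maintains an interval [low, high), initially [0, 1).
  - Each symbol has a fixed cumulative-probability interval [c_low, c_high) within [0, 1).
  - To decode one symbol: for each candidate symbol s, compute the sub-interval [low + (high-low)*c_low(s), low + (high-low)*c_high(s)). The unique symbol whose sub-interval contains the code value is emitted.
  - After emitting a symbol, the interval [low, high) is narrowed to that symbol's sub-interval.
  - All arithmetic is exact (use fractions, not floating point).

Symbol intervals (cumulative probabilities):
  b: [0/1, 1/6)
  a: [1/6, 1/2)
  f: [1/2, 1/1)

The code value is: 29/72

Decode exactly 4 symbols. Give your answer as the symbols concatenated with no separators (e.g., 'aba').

Answer: afaf

Derivation:
Step 1: interval [0/1, 1/1), width = 1/1 - 0/1 = 1/1
  'b': [0/1 + 1/1*0/1, 0/1 + 1/1*1/6) = [0/1, 1/6)
  'a': [0/1 + 1/1*1/6, 0/1 + 1/1*1/2) = [1/6, 1/2) <- contains code 29/72
  'f': [0/1 + 1/1*1/2, 0/1 + 1/1*1/1) = [1/2, 1/1)
  emit 'a', narrow to [1/6, 1/2)
Step 2: interval [1/6, 1/2), width = 1/2 - 1/6 = 1/3
  'b': [1/6 + 1/3*0/1, 1/6 + 1/3*1/6) = [1/6, 2/9)
  'a': [1/6 + 1/3*1/6, 1/6 + 1/3*1/2) = [2/9, 1/3)
  'f': [1/6 + 1/3*1/2, 1/6 + 1/3*1/1) = [1/3, 1/2) <- contains code 29/72
  emit 'f', narrow to [1/3, 1/2)
Step 3: interval [1/3, 1/2), width = 1/2 - 1/3 = 1/6
  'b': [1/3 + 1/6*0/1, 1/3 + 1/6*1/6) = [1/3, 13/36)
  'a': [1/3 + 1/6*1/6, 1/3 + 1/6*1/2) = [13/36, 5/12) <- contains code 29/72
  'f': [1/3 + 1/6*1/2, 1/3 + 1/6*1/1) = [5/12, 1/2)
  emit 'a', narrow to [13/36, 5/12)
Step 4: interval [13/36, 5/12), width = 5/12 - 13/36 = 1/18
  'b': [13/36 + 1/18*0/1, 13/36 + 1/18*1/6) = [13/36, 10/27)
  'a': [13/36 + 1/18*1/6, 13/36 + 1/18*1/2) = [10/27, 7/18)
  'f': [13/36 + 1/18*1/2, 13/36 + 1/18*1/1) = [7/18, 5/12) <- contains code 29/72
  emit 'f', narrow to [7/18, 5/12)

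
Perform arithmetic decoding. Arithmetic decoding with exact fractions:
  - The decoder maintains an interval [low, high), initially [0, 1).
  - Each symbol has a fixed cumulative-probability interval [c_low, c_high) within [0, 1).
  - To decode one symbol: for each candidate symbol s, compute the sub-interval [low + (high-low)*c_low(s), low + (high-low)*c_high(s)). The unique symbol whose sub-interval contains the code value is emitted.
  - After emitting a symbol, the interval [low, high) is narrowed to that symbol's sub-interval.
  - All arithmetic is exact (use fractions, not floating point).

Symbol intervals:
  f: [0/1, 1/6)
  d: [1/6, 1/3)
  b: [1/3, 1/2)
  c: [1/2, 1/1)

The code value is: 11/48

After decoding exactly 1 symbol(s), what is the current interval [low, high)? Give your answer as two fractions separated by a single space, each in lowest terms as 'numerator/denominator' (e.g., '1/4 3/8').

Step 1: interval [0/1, 1/1), width = 1/1 - 0/1 = 1/1
  'f': [0/1 + 1/1*0/1, 0/1 + 1/1*1/6) = [0/1, 1/6)
  'd': [0/1 + 1/1*1/6, 0/1 + 1/1*1/3) = [1/6, 1/3) <- contains code 11/48
  'b': [0/1 + 1/1*1/3, 0/1 + 1/1*1/2) = [1/3, 1/2)
  'c': [0/1 + 1/1*1/2, 0/1 + 1/1*1/1) = [1/2, 1/1)
  emit 'd', narrow to [1/6, 1/3)

Answer: 1/6 1/3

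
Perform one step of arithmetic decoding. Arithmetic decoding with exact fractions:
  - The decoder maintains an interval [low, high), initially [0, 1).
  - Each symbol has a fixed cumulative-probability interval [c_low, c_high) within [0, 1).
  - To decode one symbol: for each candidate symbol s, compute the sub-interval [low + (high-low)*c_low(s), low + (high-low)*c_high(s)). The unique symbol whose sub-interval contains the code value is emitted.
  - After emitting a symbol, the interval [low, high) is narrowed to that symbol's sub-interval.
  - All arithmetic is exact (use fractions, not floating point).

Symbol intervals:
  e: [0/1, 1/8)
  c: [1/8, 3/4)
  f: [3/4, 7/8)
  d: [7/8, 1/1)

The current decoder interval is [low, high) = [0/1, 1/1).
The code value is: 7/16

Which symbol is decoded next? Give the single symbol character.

Interval width = high − low = 1/1 − 0/1 = 1/1
Scaled code = (code − low) / width = (7/16 − 0/1) / 1/1 = 7/16
  e: [0/1, 1/8) 
  c: [1/8, 3/4) ← scaled code falls here ✓
  f: [3/4, 7/8) 
  d: [7/8, 1/1) 

Answer: c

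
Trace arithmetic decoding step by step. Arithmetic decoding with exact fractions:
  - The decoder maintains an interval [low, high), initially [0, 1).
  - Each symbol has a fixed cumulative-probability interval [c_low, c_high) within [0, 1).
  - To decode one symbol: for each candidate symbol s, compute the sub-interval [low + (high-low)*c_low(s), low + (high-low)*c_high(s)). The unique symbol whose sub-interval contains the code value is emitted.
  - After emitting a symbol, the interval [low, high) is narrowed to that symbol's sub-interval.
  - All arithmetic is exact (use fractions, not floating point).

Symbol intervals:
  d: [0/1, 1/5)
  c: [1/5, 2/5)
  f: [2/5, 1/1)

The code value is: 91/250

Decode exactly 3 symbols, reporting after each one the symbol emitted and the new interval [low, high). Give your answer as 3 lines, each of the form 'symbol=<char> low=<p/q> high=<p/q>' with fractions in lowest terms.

Answer: symbol=c low=1/5 high=2/5
symbol=f low=7/25 high=2/5
symbol=f low=41/125 high=2/5

Derivation:
Step 1: interval [0/1, 1/1), width = 1/1 - 0/1 = 1/1
  'd': [0/1 + 1/1*0/1, 0/1 + 1/1*1/5) = [0/1, 1/5)
  'c': [0/1 + 1/1*1/5, 0/1 + 1/1*2/5) = [1/5, 2/5) <- contains code 91/250
  'f': [0/1 + 1/1*2/5, 0/1 + 1/1*1/1) = [2/5, 1/1)
  emit 'c', narrow to [1/5, 2/5)
Step 2: interval [1/5, 2/5), width = 2/5 - 1/5 = 1/5
  'd': [1/5 + 1/5*0/1, 1/5 + 1/5*1/5) = [1/5, 6/25)
  'c': [1/5 + 1/5*1/5, 1/5 + 1/5*2/5) = [6/25, 7/25)
  'f': [1/5 + 1/5*2/5, 1/5 + 1/5*1/1) = [7/25, 2/5) <- contains code 91/250
  emit 'f', narrow to [7/25, 2/5)
Step 3: interval [7/25, 2/5), width = 2/5 - 7/25 = 3/25
  'd': [7/25 + 3/25*0/1, 7/25 + 3/25*1/5) = [7/25, 38/125)
  'c': [7/25 + 3/25*1/5, 7/25 + 3/25*2/5) = [38/125, 41/125)
  'f': [7/25 + 3/25*2/5, 7/25 + 3/25*1/1) = [41/125, 2/5) <- contains code 91/250
  emit 'f', narrow to [41/125, 2/5)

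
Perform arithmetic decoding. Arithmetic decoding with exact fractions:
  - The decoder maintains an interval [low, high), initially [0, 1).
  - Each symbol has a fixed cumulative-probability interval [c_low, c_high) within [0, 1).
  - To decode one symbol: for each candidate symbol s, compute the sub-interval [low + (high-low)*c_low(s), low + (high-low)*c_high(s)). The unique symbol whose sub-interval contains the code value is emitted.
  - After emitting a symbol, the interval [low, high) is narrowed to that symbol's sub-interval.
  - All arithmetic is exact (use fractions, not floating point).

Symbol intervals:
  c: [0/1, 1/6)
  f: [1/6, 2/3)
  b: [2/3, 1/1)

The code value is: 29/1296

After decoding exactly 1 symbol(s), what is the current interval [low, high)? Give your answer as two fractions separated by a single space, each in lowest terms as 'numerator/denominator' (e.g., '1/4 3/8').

Answer: 0/1 1/6

Derivation:
Step 1: interval [0/1, 1/1), width = 1/1 - 0/1 = 1/1
  'c': [0/1 + 1/1*0/1, 0/1 + 1/1*1/6) = [0/1, 1/6) <- contains code 29/1296
  'f': [0/1 + 1/1*1/6, 0/1 + 1/1*2/3) = [1/6, 2/3)
  'b': [0/1 + 1/1*2/3, 0/1 + 1/1*1/1) = [2/3, 1/1)
  emit 'c', narrow to [0/1, 1/6)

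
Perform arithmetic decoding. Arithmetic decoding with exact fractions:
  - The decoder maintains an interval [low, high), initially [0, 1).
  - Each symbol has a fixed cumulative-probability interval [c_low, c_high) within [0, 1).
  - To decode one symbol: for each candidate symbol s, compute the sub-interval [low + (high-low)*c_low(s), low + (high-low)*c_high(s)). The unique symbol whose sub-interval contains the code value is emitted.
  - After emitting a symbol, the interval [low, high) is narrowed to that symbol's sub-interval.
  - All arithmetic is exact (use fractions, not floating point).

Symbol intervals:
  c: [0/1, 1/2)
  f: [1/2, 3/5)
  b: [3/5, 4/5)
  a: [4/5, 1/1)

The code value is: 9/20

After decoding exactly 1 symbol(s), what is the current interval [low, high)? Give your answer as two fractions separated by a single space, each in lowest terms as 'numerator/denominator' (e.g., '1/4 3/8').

Answer: 0/1 1/2

Derivation:
Step 1: interval [0/1, 1/1), width = 1/1 - 0/1 = 1/1
  'c': [0/1 + 1/1*0/1, 0/1 + 1/1*1/2) = [0/1, 1/2) <- contains code 9/20
  'f': [0/1 + 1/1*1/2, 0/1 + 1/1*3/5) = [1/2, 3/5)
  'b': [0/1 + 1/1*3/5, 0/1 + 1/1*4/5) = [3/5, 4/5)
  'a': [0/1 + 1/1*4/5, 0/1 + 1/1*1/1) = [4/5, 1/1)
  emit 'c', narrow to [0/1, 1/2)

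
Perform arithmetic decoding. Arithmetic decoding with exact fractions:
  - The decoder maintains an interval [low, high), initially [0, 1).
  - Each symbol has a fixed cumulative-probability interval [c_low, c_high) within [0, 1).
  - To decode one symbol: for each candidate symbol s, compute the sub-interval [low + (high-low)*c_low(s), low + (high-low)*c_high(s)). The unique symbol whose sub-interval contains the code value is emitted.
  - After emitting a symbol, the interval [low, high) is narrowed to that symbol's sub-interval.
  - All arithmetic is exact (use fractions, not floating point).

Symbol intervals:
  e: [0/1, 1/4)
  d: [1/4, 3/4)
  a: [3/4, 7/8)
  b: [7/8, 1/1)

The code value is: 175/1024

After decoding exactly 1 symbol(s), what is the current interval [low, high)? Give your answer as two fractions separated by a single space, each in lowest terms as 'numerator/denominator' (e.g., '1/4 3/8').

Answer: 0/1 1/4

Derivation:
Step 1: interval [0/1, 1/1), width = 1/1 - 0/1 = 1/1
  'e': [0/1 + 1/1*0/1, 0/1 + 1/1*1/4) = [0/1, 1/4) <- contains code 175/1024
  'd': [0/1 + 1/1*1/4, 0/1 + 1/1*3/4) = [1/4, 3/4)
  'a': [0/1 + 1/1*3/4, 0/1 + 1/1*7/8) = [3/4, 7/8)
  'b': [0/1 + 1/1*7/8, 0/1 + 1/1*1/1) = [7/8, 1/1)
  emit 'e', narrow to [0/1, 1/4)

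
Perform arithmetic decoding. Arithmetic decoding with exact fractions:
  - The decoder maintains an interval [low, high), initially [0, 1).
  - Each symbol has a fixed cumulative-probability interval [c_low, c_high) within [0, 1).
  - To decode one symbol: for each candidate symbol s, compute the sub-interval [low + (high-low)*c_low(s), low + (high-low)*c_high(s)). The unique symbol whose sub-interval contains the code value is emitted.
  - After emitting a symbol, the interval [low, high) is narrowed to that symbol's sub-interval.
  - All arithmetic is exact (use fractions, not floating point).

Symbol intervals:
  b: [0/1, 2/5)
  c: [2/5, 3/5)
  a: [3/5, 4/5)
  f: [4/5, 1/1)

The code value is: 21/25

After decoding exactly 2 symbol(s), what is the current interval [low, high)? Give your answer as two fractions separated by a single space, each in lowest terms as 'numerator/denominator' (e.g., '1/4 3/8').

Step 1: interval [0/1, 1/1), width = 1/1 - 0/1 = 1/1
  'b': [0/1 + 1/1*0/1, 0/1 + 1/1*2/5) = [0/1, 2/5)
  'c': [0/1 + 1/1*2/5, 0/1 + 1/1*3/5) = [2/5, 3/5)
  'a': [0/1 + 1/1*3/5, 0/1 + 1/1*4/5) = [3/5, 4/5)
  'f': [0/1 + 1/1*4/5, 0/1 + 1/1*1/1) = [4/5, 1/1) <- contains code 21/25
  emit 'f', narrow to [4/5, 1/1)
Step 2: interval [4/5, 1/1), width = 1/1 - 4/5 = 1/5
  'b': [4/5 + 1/5*0/1, 4/5 + 1/5*2/5) = [4/5, 22/25) <- contains code 21/25
  'c': [4/5 + 1/5*2/5, 4/5 + 1/5*3/5) = [22/25, 23/25)
  'a': [4/5 + 1/5*3/5, 4/5 + 1/5*4/5) = [23/25, 24/25)
  'f': [4/5 + 1/5*4/5, 4/5 + 1/5*1/1) = [24/25, 1/1)
  emit 'b', narrow to [4/5, 22/25)

Answer: 4/5 22/25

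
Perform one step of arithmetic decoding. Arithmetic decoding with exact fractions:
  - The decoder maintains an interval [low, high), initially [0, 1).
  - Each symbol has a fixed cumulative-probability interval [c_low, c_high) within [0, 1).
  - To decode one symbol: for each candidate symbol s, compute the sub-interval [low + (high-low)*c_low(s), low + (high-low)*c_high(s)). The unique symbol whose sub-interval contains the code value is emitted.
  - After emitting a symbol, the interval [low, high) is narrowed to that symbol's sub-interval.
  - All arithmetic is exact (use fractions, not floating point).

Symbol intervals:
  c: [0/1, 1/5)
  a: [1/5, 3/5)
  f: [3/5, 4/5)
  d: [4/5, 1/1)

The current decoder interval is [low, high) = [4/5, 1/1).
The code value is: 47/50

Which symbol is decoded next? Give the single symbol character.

Interval width = high − low = 1/1 − 4/5 = 1/5
Scaled code = (code − low) / width = (47/50 − 4/5) / 1/5 = 7/10
  c: [0/1, 1/5) 
  a: [1/5, 3/5) 
  f: [3/5, 4/5) ← scaled code falls here ✓
  d: [4/5, 1/1) 

Answer: f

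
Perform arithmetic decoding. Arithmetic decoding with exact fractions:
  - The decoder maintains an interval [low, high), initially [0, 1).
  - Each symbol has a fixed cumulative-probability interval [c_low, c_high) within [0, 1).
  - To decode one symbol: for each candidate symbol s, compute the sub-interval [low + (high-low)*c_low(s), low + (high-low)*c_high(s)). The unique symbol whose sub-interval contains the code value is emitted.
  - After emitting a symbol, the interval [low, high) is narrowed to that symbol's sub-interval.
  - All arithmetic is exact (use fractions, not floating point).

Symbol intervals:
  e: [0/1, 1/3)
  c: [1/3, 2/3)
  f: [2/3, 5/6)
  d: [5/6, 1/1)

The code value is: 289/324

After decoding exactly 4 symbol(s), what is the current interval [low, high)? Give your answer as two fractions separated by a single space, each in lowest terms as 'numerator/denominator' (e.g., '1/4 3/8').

Step 1: interval [0/1, 1/1), width = 1/1 - 0/1 = 1/1
  'e': [0/1 + 1/1*0/1, 0/1 + 1/1*1/3) = [0/1, 1/3)
  'c': [0/1 + 1/1*1/3, 0/1 + 1/1*2/3) = [1/3, 2/3)
  'f': [0/1 + 1/1*2/3, 0/1 + 1/1*5/6) = [2/3, 5/6)
  'd': [0/1 + 1/1*5/6, 0/1 + 1/1*1/1) = [5/6, 1/1) <- contains code 289/324
  emit 'd', narrow to [5/6, 1/1)
Step 2: interval [5/6, 1/1), width = 1/1 - 5/6 = 1/6
  'e': [5/6 + 1/6*0/1, 5/6 + 1/6*1/3) = [5/6, 8/9)
  'c': [5/6 + 1/6*1/3, 5/6 + 1/6*2/3) = [8/9, 17/18) <- contains code 289/324
  'f': [5/6 + 1/6*2/3, 5/6 + 1/6*5/6) = [17/18, 35/36)
  'd': [5/6 + 1/6*5/6, 5/6 + 1/6*1/1) = [35/36, 1/1)
  emit 'c', narrow to [8/9, 17/18)
Step 3: interval [8/9, 17/18), width = 17/18 - 8/9 = 1/18
  'e': [8/9 + 1/18*0/1, 8/9 + 1/18*1/3) = [8/9, 49/54) <- contains code 289/324
  'c': [8/9 + 1/18*1/3, 8/9 + 1/18*2/3) = [49/54, 25/27)
  'f': [8/9 + 1/18*2/3, 8/9 + 1/18*5/6) = [25/27, 101/108)
  'd': [8/9 + 1/18*5/6, 8/9 + 1/18*1/1) = [101/108, 17/18)
  emit 'e', narrow to [8/9, 49/54)
Step 4: interval [8/9, 49/54), width = 49/54 - 8/9 = 1/54
  'e': [8/9 + 1/54*0/1, 8/9 + 1/54*1/3) = [8/9, 145/162) <- contains code 289/324
  'c': [8/9 + 1/54*1/3, 8/9 + 1/54*2/3) = [145/162, 73/81)
  'f': [8/9 + 1/54*2/3, 8/9 + 1/54*5/6) = [73/81, 293/324)
  'd': [8/9 + 1/54*5/6, 8/9 + 1/54*1/1) = [293/324, 49/54)
  emit 'e', narrow to [8/9, 145/162)

Answer: 8/9 145/162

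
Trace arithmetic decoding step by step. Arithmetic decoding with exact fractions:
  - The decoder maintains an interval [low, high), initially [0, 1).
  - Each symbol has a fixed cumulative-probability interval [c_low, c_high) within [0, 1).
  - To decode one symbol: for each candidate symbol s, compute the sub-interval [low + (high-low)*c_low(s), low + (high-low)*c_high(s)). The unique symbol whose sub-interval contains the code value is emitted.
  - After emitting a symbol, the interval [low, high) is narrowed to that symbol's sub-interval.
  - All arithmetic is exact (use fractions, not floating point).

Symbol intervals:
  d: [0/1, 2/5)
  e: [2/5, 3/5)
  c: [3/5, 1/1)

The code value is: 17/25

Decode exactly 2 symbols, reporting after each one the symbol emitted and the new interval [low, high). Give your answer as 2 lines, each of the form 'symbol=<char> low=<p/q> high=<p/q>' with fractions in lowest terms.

Step 1: interval [0/1, 1/1), width = 1/1 - 0/1 = 1/1
  'd': [0/1 + 1/1*0/1, 0/1 + 1/1*2/5) = [0/1, 2/5)
  'e': [0/1 + 1/1*2/5, 0/1 + 1/1*3/5) = [2/5, 3/5)
  'c': [0/1 + 1/1*3/5, 0/1 + 1/1*1/1) = [3/5, 1/1) <- contains code 17/25
  emit 'c', narrow to [3/5, 1/1)
Step 2: interval [3/5, 1/1), width = 1/1 - 3/5 = 2/5
  'd': [3/5 + 2/5*0/1, 3/5 + 2/5*2/5) = [3/5, 19/25) <- contains code 17/25
  'e': [3/5 + 2/5*2/5, 3/5 + 2/5*3/5) = [19/25, 21/25)
  'c': [3/5 + 2/5*3/5, 3/5 + 2/5*1/1) = [21/25, 1/1)
  emit 'd', narrow to [3/5, 19/25)

Answer: symbol=c low=3/5 high=1/1
symbol=d low=3/5 high=19/25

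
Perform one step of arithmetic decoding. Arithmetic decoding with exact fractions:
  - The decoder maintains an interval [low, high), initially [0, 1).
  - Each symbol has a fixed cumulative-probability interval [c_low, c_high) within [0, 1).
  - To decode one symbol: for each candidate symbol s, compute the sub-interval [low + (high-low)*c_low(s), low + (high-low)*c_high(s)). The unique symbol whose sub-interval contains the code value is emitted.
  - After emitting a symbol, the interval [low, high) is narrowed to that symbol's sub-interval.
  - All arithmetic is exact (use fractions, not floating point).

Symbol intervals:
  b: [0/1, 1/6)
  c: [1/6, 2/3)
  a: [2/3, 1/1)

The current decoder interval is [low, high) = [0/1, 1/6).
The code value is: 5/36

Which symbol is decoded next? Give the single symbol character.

Answer: a

Derivation:
Interval width = high − low = 1/6 − 0/1 = 1/6
Scaled code = (code − low) / width = (5/36 − 0/1) / 1/6 = 5/6
  b: [0/1, 1/6) 
  c: [1/6, 2/3) 
  a: [2/3, 1/1) ← scaled code falls here ✓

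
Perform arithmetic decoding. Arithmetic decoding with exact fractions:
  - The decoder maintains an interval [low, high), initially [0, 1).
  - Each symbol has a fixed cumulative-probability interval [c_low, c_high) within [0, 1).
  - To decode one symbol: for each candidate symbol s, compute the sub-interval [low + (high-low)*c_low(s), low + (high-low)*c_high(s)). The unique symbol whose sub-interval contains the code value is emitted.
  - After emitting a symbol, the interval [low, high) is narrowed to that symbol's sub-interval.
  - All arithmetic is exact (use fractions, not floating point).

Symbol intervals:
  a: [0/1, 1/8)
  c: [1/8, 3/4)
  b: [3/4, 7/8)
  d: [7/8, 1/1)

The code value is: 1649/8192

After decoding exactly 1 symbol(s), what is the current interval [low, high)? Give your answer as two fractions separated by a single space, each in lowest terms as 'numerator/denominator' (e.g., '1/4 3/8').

Step 1: interval [0/1, 1/1), width = 1/1 - 0/1 = 1/1
  'a': [0/1 + 1/1*0/1, 0/1 + 1/1*1/8) = [0/1, 1/8)
  'c': [0/1 + 1/1*1/8, 0/1 + 1/1*3/4) = [1/8, 3/4) <- contains code 1649/8192
  'b': [0/1 + 1/1*3/4, 0/1 + 1/1*7/8) = [3/4, 7/8)
  'd': [0/1 + 1/1*7/8, 0/1 + 1/1*1/1) = [7/8, 1/1)
  emit 'c', narrow to [1/8, 3/4)

Answer: 1/8 3/4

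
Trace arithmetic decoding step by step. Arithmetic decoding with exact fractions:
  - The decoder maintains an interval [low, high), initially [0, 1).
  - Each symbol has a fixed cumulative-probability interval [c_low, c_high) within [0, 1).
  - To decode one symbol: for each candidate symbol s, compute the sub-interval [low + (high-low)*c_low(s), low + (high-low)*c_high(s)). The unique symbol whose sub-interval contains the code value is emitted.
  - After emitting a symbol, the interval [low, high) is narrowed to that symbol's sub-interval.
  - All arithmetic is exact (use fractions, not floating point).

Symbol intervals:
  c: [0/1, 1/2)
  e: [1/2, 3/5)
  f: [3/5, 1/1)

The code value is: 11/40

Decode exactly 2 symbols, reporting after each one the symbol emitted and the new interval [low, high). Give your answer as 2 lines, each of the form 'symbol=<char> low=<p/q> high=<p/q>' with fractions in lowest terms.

Answer: symbol=c low=0/1 high=1/2
symbol=e low=1/4 high=3/10

Derivation:
Step 1: interval [0/1, 1/1), width = 1/1 - 0/1 = 1/1
  'c': [0/1 + 1/1*0/1, 0/1 + 1/1*1/2) = [0/1, 1/2) <- contains code 11/40
  'e': [0/1 + 1/1*1/2, 0/1 + 1/1*3/5) = [1/2, 3/5)
  'f': [0/1 + 1/1*3/5, 0/1 + 1/1*1/1) = [3/5, 1/1)
  emit 'c', narrow to [0/1, 1/2)
Step 2: interval [0/1, 1/2), width = 1/2 - 0/1 = 1/2
  'c': [0/1 + 1/2*0/1, 0/1 + 1/2*1/2) = [0/1, 1/4)
  'e': [0/1 + 1/2*1/2, 0/1 + 1/2*3/5) = [1/4, 3/10) <- contains code 11/40
  'f': [0/1 + 1/2*3/5, 0/1 + 1/2*1/1) = [3/10, 1/2)
  emit 'e', narrow to [1/4, 3/10)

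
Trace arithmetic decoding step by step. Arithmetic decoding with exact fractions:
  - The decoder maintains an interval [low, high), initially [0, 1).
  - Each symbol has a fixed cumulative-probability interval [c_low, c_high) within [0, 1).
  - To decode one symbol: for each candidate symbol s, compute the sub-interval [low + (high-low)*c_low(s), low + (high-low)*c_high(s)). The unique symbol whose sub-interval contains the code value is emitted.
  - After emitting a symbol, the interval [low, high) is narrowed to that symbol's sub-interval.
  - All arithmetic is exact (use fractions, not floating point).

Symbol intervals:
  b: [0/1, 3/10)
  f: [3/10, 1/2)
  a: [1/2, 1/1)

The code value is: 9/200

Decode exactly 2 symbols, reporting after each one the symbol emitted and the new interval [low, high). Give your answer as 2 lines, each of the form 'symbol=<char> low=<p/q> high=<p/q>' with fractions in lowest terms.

Step 1: interval [0/1, 1/1), width = 1/1 - 0/1 = 1/1
  'b': [0/1 + 1/1*0/1, 0/1 + 1/1*3/10) = [0/1, 3/10) <- contains code 9/200
  'f': [0/1 + 1/1*3/10, 0/1 + 1/1*1/2) = [3/10, 1/2)
  'a': [0/1 + 1/1*1/2, 0/1 + 1/1*1/1) = [1/2, 1/1)
  emit 'b', narrow to [0/1, 3/10)
Step 2: interval [0/1, 3/10), width = 3/10 - 0/1 = 3/10
  'b': [0/1 + 3/10*0/1, 0/1 + 3/10*3/10) = [0/1, 9/100) <- contains code 9/200
  'f': [0/1 + 3/10*3/10, 0/1 + 3/10*1/2) = [9/100, 3/20)
  'a': [0/1 + 3/10*1/2, 0/1 + 3/10*1/1) = [3/20, 3/10)
  emit 'b', narrow to [0/1, 9/100)

Answer: symbol=b low=0/1 high=3/10
symbol=b low=0/1 high=9/100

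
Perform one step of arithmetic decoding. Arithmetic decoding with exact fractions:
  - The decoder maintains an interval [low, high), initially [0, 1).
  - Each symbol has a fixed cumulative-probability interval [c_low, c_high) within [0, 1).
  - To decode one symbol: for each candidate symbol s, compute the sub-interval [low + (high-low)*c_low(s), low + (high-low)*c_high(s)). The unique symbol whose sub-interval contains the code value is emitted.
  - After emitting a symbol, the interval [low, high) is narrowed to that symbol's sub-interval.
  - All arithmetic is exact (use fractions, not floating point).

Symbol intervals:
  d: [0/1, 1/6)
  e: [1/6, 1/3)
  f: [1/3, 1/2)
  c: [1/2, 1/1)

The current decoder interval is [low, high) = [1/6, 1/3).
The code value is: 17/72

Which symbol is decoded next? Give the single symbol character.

Answer: f

Derivation:
Interval width = high − low = 1/3 − 1/6 = 1/6
Scaled code = (code − low) / width = (17/72 − 1/6) / 1/6 = 5/12
  d: [0/1, 1/6) 
  e: [1/6, 1/3) 
  f: [1/3, 1/2) ← scaled code falls here ✓
  c: [1/2, 1/1) 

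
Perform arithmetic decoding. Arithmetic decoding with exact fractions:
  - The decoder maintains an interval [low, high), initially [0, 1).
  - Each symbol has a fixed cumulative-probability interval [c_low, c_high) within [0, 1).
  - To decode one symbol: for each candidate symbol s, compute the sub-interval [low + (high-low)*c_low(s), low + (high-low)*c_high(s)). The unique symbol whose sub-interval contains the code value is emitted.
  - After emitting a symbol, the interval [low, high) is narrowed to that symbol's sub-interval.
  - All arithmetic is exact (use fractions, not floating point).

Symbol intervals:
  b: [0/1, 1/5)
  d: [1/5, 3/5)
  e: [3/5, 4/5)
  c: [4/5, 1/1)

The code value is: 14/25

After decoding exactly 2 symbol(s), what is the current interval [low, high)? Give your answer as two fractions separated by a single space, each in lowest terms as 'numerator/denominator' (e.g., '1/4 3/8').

Answer: 13/25 3/5

Derivation:
Step 1: interval [0/1, 1/1), width = 1/1 - 0/1 = 1/1
  'b': [0/1 + 1/1*0/1, 0/1 + 1/1*1/5) = [0/1, 1/5)
  'd': [0/1 + 1/1*1/5, 0/1 + 1/1*3/5) = [1/5, 3/5) <- contains code 14/25
  'e': [0/1 + 1/1*3/5, 0/1 + 1/1*4/5) = [3/5, 4/5)
  'c': [0/1 + 1/1*4/5, 0/1 + 1/1*1/1) = [4/5, 1/1)
  emit 'd', narrow to [1/5, 3/5)
Step 2: interval [1/5, 3/5), width = 3/5 - 1/5 = 2/5
  'b': [1/5 + 2/5*0/1, 1/5 + 2/5*1/5) = [1/5, 7/25)
  'd': [1/5 + 2/5*1/5, 1/5 + 2/5*3/5) = [7/25, 11/25)
  'e': [1/5 + 2/5*3/5, 1/5 + 2/5*4/5) = [11/25, 13/25)
  'c': [1/5 + 2/5*4/5, 1/5 + 2/5*1/1) = [13/25, 3/5) <- contains code 14/25
  emit 'c', narrow to [13/25, 3/5)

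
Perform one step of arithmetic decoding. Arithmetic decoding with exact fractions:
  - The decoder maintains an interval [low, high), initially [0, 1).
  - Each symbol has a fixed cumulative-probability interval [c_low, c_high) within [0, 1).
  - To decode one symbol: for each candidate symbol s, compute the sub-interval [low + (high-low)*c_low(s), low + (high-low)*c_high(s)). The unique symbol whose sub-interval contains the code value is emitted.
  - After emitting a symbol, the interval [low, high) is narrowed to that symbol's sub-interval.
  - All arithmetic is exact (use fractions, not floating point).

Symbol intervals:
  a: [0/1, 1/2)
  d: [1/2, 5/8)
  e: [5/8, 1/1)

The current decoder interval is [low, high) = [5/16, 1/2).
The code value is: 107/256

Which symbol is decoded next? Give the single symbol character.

Interval width = high − low = 1/2 − 5/16 = 3/16
Scaled code = (code − low) / width = (107/256 − 5/16) / 3/16 = 9/16
  a: [0/1, 1/2) 
  d: [1/2, 5/8) ← scaled code falls here ✓
  e: [5/8, 1/1) 

Answer: d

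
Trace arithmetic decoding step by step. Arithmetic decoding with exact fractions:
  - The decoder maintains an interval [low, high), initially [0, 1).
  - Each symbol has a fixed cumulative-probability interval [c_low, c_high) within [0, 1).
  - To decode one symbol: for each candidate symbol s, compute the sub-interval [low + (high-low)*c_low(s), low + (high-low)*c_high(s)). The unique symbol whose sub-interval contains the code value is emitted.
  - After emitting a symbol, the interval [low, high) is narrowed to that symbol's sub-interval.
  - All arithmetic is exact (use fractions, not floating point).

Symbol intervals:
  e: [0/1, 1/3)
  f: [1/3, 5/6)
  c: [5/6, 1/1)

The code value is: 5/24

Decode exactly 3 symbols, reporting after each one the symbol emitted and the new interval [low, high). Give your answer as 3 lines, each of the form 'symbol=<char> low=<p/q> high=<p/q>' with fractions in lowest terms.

Answer: symbol=e low=0/1 high=1/3
symbol=f low=1/9 high=5/18
symbol=f low=1/6 high=1/4

Derivation:
Step 1: interval [0/1, 1/1), width = 1/1 - 0/1 = 1/1
  'e': [0/1 + 1/1*0/1, 0/1 + 1/1*1/3) = [0/1, 1/3) <- contains code 5/24
  'f': [0/1 + 1/1*1/3, 0/1 + 1/1*5/6) = [1/3, 5/6)
  'c': [0/1 + 1/1*5/6, 0/1 + 1/1*1/1) = [5/6, 1/1)
  emit 'e', narrow to [0/1, 1/3)
Step 2: interval [0/1, 1/3), width = 1/3 - 0/1 = 1/3
  'e': [0/1 + 1/3*0/1, 0/1 + 1/3*1/3) = [0/1, 1/9)
  'f': [0/1 + 1/3*1/3, 0/1 + 1/3*5/6) = [1/9, 5/18) <- contains code 5/24
  'c': [0/1 + 1/3*5/6, 0/1 + 1/3*1/1) = [5/18, 1/3)
  emit 'f', narrow to [1/9, 5/18)
Step 3: interval [1/9, 5/18), width = 5/18 - 1/9 = 1/6
  'e': [1/9 + 1/6*0/1, 1/9 + 1/6*1/3) = [1/9, 1/6)
  'f': [1/9 + 1/6*1/3, 1/9 + 1/6*5/6) = [1/6, 1/4) <- contains code 5/24
  'c': [1/9 + 1/6*5/6, 1/9 + 1/6*1/1) = [1/4, 5/18)
  emit 'f', narrow to [1/6, 1/4)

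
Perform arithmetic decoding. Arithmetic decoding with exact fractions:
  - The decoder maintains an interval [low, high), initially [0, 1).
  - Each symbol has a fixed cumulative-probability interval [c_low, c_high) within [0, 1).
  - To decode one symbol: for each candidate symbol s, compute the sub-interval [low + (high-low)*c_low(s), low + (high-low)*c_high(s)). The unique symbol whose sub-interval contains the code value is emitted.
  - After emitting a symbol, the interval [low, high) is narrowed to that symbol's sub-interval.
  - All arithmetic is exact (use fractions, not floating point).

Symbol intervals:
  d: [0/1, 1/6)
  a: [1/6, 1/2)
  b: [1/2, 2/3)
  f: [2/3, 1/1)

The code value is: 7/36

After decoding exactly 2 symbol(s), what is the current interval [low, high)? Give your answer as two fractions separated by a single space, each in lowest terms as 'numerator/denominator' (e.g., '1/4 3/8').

Step 1: interval [0/1, 1/1), width = 1/1 - 0/1 = 1/1
  'd': [0/1 + 1/1*0/1, 0/1 + 1/1*1/6) = [0/1, 1/6)
  'a': [0/1 + 1/1*1/6, 0/1 + 1/1*1/2) = [1/6, 1/2) <- contains code 7/36
  'b': [0/1 + 1/1*1/2, 0/1 + 1/1*2/3) = [1/2, 2/3)
  'f': [0/1 + 1/1*2/3, 0/1 + 1/1*1/1) = [2/3, 1/1)
  emit 'a', narrow to [1/6, 1/2)
Step 2: interval [1/6, 1/2), width = 1/2 - 1/6 = 1/3
  'd': [1/6 + 1/3*0/1, 1/6 + 1/3*1/6) = [1/6, 2/9) <- contains code 7/36
  'a': [1/6 + 1/3*1/6, 1/6 + 1/3*1/2) = [2/9, 1/3)
  'b': [1/6 + 1/3*1/2, 1/6 + 1/3*2/3) = [1/3, 7/18)
  'f': [1/6 + 1/3*2/3, 1/6 + 1/3*1/1) = [7/18, 1/2)
  emit 'd', narrow to [1/6, 2/9)

Answer: 1/6 2/9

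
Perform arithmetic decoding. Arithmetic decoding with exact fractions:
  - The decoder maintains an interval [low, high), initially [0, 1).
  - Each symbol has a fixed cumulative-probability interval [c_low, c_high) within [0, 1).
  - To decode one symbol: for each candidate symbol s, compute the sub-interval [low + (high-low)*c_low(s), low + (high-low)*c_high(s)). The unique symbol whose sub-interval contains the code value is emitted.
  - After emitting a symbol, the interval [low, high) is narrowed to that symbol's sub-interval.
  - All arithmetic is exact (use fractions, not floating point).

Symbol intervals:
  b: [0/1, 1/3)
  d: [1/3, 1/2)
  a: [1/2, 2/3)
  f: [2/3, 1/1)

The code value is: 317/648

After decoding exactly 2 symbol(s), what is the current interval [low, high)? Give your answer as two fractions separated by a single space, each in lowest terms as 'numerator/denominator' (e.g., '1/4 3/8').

Step 1: interval [0/1, 1/1), width = 1/1 - 0/1 = 1/1
  'b': [0/1 + 1/1*0/1, 0/1 + 1/1*1/3) = [0/1, 1/3)
  'd': [0/1 + 1/1*1/3, 0/1 + 1/1*1/2) = [1/3, 1/2) <- contains code 317/648
  'a': [0/1 + 1/1*1/2, 0/1 + 1/1*2/3) = [1/2, 2/3)
  'f': [0/1 + 1/1*2/3, 0/1 + 1/1*1/1) = [2/3, 1/1)
  emit 'd', narrow to [1/3, 1/2)
Step 2: interval [1/3, 1/2), width = 1/2 - 1/3 = 1/6
  'b': [1/3 + 1/6*0/1, 1/3 + 1/6*1/3) = [1/3, 7/18)
  'd': [1/3 + 1/6*1/3, 1/3 + 1/6*1/2) = [7/18, 5/12)
  'a': [1/3 + 1/6*1/2, 1/3 + 1/6*2/3) = [5/12, 4/9)
  'f': [1/3 + 1/6*2/3, 1/3 + 1/6*1/1) = [4/9, 1/2) <- contains code 317/648
  emit 'f', narrow to [4/9, 1/2)

Answer: 4/9 1/2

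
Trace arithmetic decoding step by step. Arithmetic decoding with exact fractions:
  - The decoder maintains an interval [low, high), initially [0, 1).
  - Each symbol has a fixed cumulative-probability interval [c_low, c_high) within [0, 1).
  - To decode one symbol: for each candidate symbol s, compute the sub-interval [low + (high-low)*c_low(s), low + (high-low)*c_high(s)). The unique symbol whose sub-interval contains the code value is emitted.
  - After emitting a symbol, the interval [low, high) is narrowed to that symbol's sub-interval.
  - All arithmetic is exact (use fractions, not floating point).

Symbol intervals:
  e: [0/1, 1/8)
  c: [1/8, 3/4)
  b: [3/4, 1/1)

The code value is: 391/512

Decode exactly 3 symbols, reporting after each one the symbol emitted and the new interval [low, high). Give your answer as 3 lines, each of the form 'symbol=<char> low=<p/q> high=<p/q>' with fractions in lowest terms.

Answer: symbol=b low=3/4 high=1/1
symbol=e low=3/4 high=25/32
symbol=c low=193/256 high=99/128

Derivation:
Step 1: interval [0/1, 1/1), width = 1/1 - 0/1 = 1/1
  'e': [0/1 + 1/1*0/1, 0/1 + 1/1*1/8) = [0/1, 1/8)
  'c': [0/1 + 1/1*1/8, 0/1 + 1/1*3/4) = [1/8, 3/4)
  'b': [0/1 + 1/1*3/4, 0/1 + 1/1*1/1) = [3/4, 1/1) <- contains code 391/512
  emit 'b', narrow to [3/4, 1/1)
Step 2: interval [3/4, 1/1), width = 1/1 - 3/4 = 1/4
  'e': [3/4 + 1/4*0/1, 3/4 + 1/4*1/8) = [3/4, 25/32) <- contains code 391/512
  'c': [3/4 + 1/4*1/8, 3/4 + 1/4*3/4) = [25/32, 15/16)
  'b': [3/4 + 1/4*3/4, 3/4 + 1/4*1/1) = [15/16, 1/1)
  emit 'e', narrow to [3/4, 25/32)
Step 3: interval [3/4, 25/32), width = 25/32 - 3/4 = 1/32
  'e': [3/4 + 1/32*0/1, 3/4 + 1/32*1/8) = [3/4, 193/256)
  'c': [3/4 + 1/32*1/8, 3/4 + 1/32*3/4) = [193/256, 99/128) <- contains code 391/512
  'b': [3/4 + 1/32*3/4, 3/4 + 1/32*1/1) = [99/128, 25/32)
  emit 'c', narrow to [193/256, 99/128)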